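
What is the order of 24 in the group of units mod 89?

88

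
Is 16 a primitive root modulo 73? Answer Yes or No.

No

φ(73) = 73 − 1 = 72 = 2^3 · 3^2.
An element g generates (Z/73Z)^× iff g^(72/q) ≢ 1 (mod 73) for each prime q ∈ {2, 3}.
16^36 ≡ 1 (mod 73)  [q = 2: ≡ 1 ✗]
16^24 ≡ 64 (mod 73)  [q = 3: ≢ 1 ✓]
Since 16^36 ≡ 1, the order of 16 divides 36 < 72, so 16 is not a primitive root.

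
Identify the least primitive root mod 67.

φ(67) = 67 − 1 = 66 = 2 · 3 · 11.
g is a primitive root iff g^(66/q) ≢ 1 (mod 67) for each prime q ∈ {2, 3, 11}.
g = 2: 2^33 ≡ 66; 2^22 ≡ 37; 2^6 ≡ 64 — none is 1, so 2 is a primitive root.
The smallest primitive root modulo 67 is 2.

2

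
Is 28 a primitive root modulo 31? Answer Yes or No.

No

φ(31) = 31 − 1 = 30 = 2 · 3 · 5.
It suffices to check that the order of 28 is not a proper divisor of 30: compute 28^(30/q) for q ∈ {2, 3, 5}.
28^15 ≡ 1 (mod 31)  [q = 2: ≡ 1 ✗]
28^10 ≡ 25 (mod 31)  [q = 3: ≢ 1 ✓]
28^6 ≡ 16 (mod 31)  [q = 5: ≢ 1 ✓]
The check at q = 2 fails, so 28 generates a proper subgroup.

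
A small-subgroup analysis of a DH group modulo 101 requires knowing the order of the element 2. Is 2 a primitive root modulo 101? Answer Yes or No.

φ(101) = 101 − 1 = 100 = 2^2 · 5^2.
It suffices to check that the order of 2 is not a proper divisor of 100: compute 2^(100/q) for q ∈ {2, 5}.
2^50 ≡ 100 (mod 101)  [q = 2: ≢ 1 ✓]
2^20 ≡ 95 (mod 101)  [q = 5: ≢ 1 ✓]
All checks pass, so 2 has order 100 and is a primitive root modulo 101.

Yes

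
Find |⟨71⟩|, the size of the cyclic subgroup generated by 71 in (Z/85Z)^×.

16

By Lagrange's theorem, ord_85(71) divides φ(85) = φ(5·17) = (5−1)·(17−1) = 4·16 = 64 = 2^6.
Divisors of 64: 1, 2, 4, 8, 16, 32, 64.
Compute 71^d (mod 85) for the divisors d until we hit 1:
71^1 ≡ 71 (mod 85)
71^2 ≡ 26 (mod 85)
71^4 ≡ 81 (mod 85)
71^8 ≡ 16 (mod 85)
71^16 ≡ 1 (mod 85) ✓
So ord_85(71) = 16.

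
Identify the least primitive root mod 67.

2

φ(67) = 67 − 1 = 66 = 2 · 3 · 11.
g is a primitive root iff g^(66/q) ≢ 1 (mod 67) for each prime q ∈ {2, 3, 11}.
g = 2: 2^33 ≡ 66; 2^22 ≡ 37; 2^6 ≡ 64 — none is 1, so 2 is a primitive root.
The smallest primitive root modulo 67 is 2.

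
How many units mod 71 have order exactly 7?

φ(71) = 71 − 1 = 70 = 2 · 5 · 7.
(Z/71Z)^× is cyclic (|G| = 70); a cyclic group of order m has exactly φ(d) elements of each order d | m, and none otherwise.
7 | 70, and φ(7) = 7 − 1 = 6.

6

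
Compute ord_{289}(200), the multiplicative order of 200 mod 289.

68

Since 200 ∈ (Z/289Z)^×, its order divides φ(289) = φ(17^2) = 17·(17−1) = 272 = 2^4 · 17.
Divisors of 272: 1, 2, 4, 8, 16, 17, 34, 68, 136, 272.
Evaluate successive powers at the divisors of 272:
200^1 ≡ 200 (mod 289)
200^2 ≡ 118 (mod 289)
200^4 ≡ 52 (mod 289)
200^8 ≡ 103 (mod 289)
200^16 ≡ 205 (mod 289)
200^17 ≡ 251 (mod 289)
200^34 ≡ 288 (mod 289)
200^68 ≡ 1 (mod 289) ✓
So ord_289(200) = 68.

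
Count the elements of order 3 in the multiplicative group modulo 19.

2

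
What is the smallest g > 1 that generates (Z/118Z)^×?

11

φ(118) = φ(2)·φ(59) = 1·58 = 58 = 2 · 29.
g is a primitive root iff g^(58/q) ≢ 1 (mod 118) for each prime q ∈ {2, 29}.
g = 2: gcd(2, 118) = 2 > 1, not a unit — skip.
g = 3: 3^29 ≡ 1 — hits 1, so not a primitive root.
g = 4: gcd(4, 118) = 2 > 1, not a unit — skip.
g = 5: 5^29 ≡ 1 — hits 1, so not a primitive root.
g = 6: gcd(6, 118) = 2 > 1, not a unit — skip.
g = 7: 7^29 ≡ 1 — hits 1, so not a primitive root.
g = 8: gcd(8, 118) = 2 > 1, not a unit — skip.
g = 9: 9^29 ≡ 1 — hits 1, so not a primitive root.
g = 10: gcd(10, 118) = 2 > 1, not a unit — skip.
g = 11: 11^29 ≡ 117; 11^2 ≡ 3 — none is 1, so 11 is a primitive root.
The smallest primitive root modulo 118 is 11.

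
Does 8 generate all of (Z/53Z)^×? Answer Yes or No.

φ(53) = 53 − 1 = 52 = 2^2 · 13.
It suffices to check that the order of 8 is not a proper divisor of 52: compute 8^(52/q) for q ∈ {2, 13}.
8^26 ≡ 52 (mod 53)  [q = 2: ≢ 1 ✓]
8^4 ≡ 15 (mod 53)  [q = 13: ≢ 1 ✓]
None equal 1, so ord_53(8) = 52: 8 is a primitive root.

Yes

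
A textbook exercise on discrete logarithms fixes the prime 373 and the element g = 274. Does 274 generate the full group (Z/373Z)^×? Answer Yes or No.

Yes

φ(373) = 373 − 1 = 372 = 2^2 · 3 · 31.
It suffices to check that the order of 274 is not a proper divisor of 372: compute 274^(372/q) for q ∈ {2, 3, 31}.
274^186 ≡ 372 (mod 373)  [q = 2: ≢ 1 ✓]
274^124 ≡ 284 (mod 373)  [q = 3: ≢ 1 ✓]
274^12 ≡ 86 (mod 373)  [q = 31: ≢ 1 ✓]
None equal 1, so ord_373(274) = 372: 274 is a primitive root.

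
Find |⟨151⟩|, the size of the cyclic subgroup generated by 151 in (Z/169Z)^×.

52

By Lagrange's theorem, ord_169(151) divides φ(169) = φ(13^2) = 13·(13−1) = 156 = 2^2 · 3 · 13.
Divisors of 156: 1, 2, 3, 4, 6, 12, 13, 26, 39, 52, 78, 156.
Compute 151^d (mod 169) for the divisors d until we hit 1:
151^1 ≡ 151
151^2 ≡ 155
151^3 ≡ 83
151^4 ≡ 27
151^6 ≡ 129
151^12 ≡ 79
151^13 ≡ 99
151^26 ≡ 168
151^39 ≡ 70
151^52 ≡ 1
So ord_169(151) = 52.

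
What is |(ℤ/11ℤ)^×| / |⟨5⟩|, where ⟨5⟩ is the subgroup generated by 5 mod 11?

2

Since 5 ∈ (Z/11Z)^×, its order divides φ(11) = 11 − 1 = 10 = 2 · 5.
Divisors of 10: 1, 2, 5, 10.
Compute 5^d (mod 11) for the divisors d until we hit 1:
5^1 ≡ 5
5^2 ≡ 3
5^5 ≡ 1
So ord_11(5) = 5, hence |⟨5⟩| = 5.
[(Z/11Z)^× : ⟨5⟩] = 10/5 = 2.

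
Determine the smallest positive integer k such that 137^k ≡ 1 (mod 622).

ord(137) | φ(622) = φ(2)·φ(311) = 1·310 = 310 = 2 · 5 · 31.
Divisors of 310: 1, 2, 5, 10, 31, 62, 155, 310.
Test each divisor d:
137^1 ≡ 137 (mod 622)
137^2 ≡ 109 (mod 622)
137^5 ≡ 545 (mod 622)
137^10 ≡ 331 (mod 622)
137^31 ≡ 347 (mod 622)
137^62 ≡ 363 (mod 622)
137^155 ≡ 1 (mod 622) ✓
The smallest such exponent is 155, so the order of 137 is 155.

155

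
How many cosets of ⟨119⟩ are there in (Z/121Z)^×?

2

The order of 119 must divide φ(121) = φ(11^2) = 11·(11−1) = 110 = 2 · 5 · 11.
Divisors of 110: 1, 2, 5, 10, 11, 22, 55, 110.
Check 119^d mod 121 for each divisor in increasing order:
119^1 ≡ 119
119^2 ≡ 4
119^5 ≡ 89
119^10 ≡ 56
119^11 ≡ 9
119^22 ≡ 81
119^55 ≡ 1
So ord_121(119) = 55, hence |⟨119⟩| = 55.
Index = |(Z/121Z)^×| / |⟨119⟩| = 110 / 55 = 2.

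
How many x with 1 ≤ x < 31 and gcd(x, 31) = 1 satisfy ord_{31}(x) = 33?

0

φ(31) = 31 − 1 = 30 = 2 · 3 · 5.
Since (Z/31Z)^× is cyclic of order 30, the number of elements of order d is φ(d) when d | 30 and 0 otherwise.
Since 33 ∤ 30, the count is 0.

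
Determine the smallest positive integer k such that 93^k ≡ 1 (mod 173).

4

The order of 93 must divide φ(173) = 173 − 1 = 172 = 2^2 · 43.
Divisors of 172: 1, 2, 4, 43, 86, 172.
Evaluate successive powers at the divisors of 172:
93^1 ≡ 93
93^2 ≡ 172
93^4 ≡ 1
So ord_173(93) = 4.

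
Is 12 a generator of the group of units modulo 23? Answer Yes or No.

No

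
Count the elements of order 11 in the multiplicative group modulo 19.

0

φ(19) = 19 − 1 = 18 = 2 · 3^2.
In a cyclic group of order 18, there are φ(d) elements of order d for each divisor d of 18, and zero for non-divisors.
Here 18 is not a multiple of 11, so there are no elements of order 11.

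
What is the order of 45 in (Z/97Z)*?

ord(45) | φ(97) = 97 − 1 = 96 = 2^5 · 3.
Divisors of 96: 1, 2, 3, 4, 6, 8, 12, 16, 24, 32, 48, 96.
Test each divisor d:
45^1 ≡ 45
45^2 ≡ 85
45^3 ≡ 42
45^4 ≡ 47
45^6 ≡ 18
45^8 ≡ 75
45^12 ≡ 33
45^16 ≡ 96
45^24 ≡ 22
45^32 ≡ 1
So ord_97(45) = 32.

32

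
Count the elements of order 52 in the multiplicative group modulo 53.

24

φ(53) = 53 − 1 = 52 = 2^2 · 13.
Since (Z/53Z)^× is cyclic of order 52, the number of elements of order d is φ(d) when d | 52 and 0 otherwise.
52 = 2^2 · 13 divides 52, and φ(52) = 24.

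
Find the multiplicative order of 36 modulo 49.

7

By Lagrange's theorem, ord_49(36) divides φ(49) = φ(7^2) = 7·(7−1) = 42 = 2 · 3 · 7.
Divisors of 42: 1, 2, 3, 6, 7, 14, 21, 42.
Evaluate successive powers at the divisors of 42:
36^1 ≡ 36
36^2 ≡ 22
36^3 ≡ 8
36^6 ≡ 15
36^7 ≡ 1
Hence ord(36) = 7.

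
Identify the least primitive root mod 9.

2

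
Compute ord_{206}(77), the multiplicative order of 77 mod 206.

102

By Lagrange's theorem, ord_206(77) divides φ(206) = φ(2)·φ(103) = 1·102 = 102 = 2 · 3 · 17.
Divisors of 102: 1, 2, 3, 6, 17, 34, 51, 102.
Check 77^d mod 206 for each divisor in increasing order:
77^1 ≡ 77 (mod 206)
77^2 ≡ 161 (mod 206)
77^3 ≡ 37 (mod 206)
77^6 ≡ 133 (mod 206)
77^17 ≡ 47 (mod 206)
77^34 ≡ 149 (mod 206)
77^51 ≡ 205 (mod 206)
77^102 ≡ 1 (mod 206) ✓
The smallest such exponent is 102, so the order of 77 is 102.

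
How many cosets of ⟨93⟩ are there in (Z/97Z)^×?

4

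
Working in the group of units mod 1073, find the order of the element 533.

252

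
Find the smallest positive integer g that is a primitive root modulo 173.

2

φ(173) = 173 − 1 = 172 = 2^2 · 43.
g is a primitive root iff g^(172/q) ≢ 1 (mod 173) for each prime q ∈ {2, 43}.
g = 2: 2^86 ≡ 172; 2^4 ≡ 16 — none is 1, so 2 is a primitive root.
The smallest primitive root modulo 173 is 2.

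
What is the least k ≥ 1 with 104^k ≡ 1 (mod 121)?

55

By Lagrange's theorem, ord_121(104) divides φ(121) = φ(11^2) = 11·(11−1) = 110 = 2 · 5 · 11.
Divisors of 110: 1, 2, 5, 10, 11, 22, 55, 110.
Evaluate successive powers at the divisors of 110:
104^1 ≡ 104 (mod 121)
104^2 ≡ 47 (mod 121)
104^5 ≡ 78 (mod 121)
104^10 ≡ 34 (mod 121)
104^11 ≡ 27 (mod 121)
104^22 ≡ 3 (mod 121)
104^55 ≡ 1 (mod 121) ✓
So ord_121(104) = 55.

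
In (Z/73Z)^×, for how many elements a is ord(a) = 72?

φ(73) = 73 − 1 = 72 = 2^3 · 3^2.
Since (Z/73Z)^× is cyclic of order 72, the number of elements of order d is φ(d) when d | 72 and 0 otherwise.
72 = 2^3 · 3^2 divides 72, and φ(72) = 24.

24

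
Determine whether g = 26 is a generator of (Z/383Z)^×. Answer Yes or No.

φ(383) = 383 − 1 = 382 = 2 · 191.
It suffices to check that the order of 26 is not a proper divisor of 382: compute 26^(382/q) for q ∈ {2, 191}.
26^191 ≡ 382 (mod 383)  [q = 2: ≢ 1 ✓]
26^2 ≡ 293 (mod 383)  [q = 191: ≢ 1 ✓]
None equal 1, so ord_383(26) = 382: 26 is a primitive root.

Yes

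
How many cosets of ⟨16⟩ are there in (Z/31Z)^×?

6

The order of 16 must divide φ(31) = 31 − 1 = 30 = 2 · 3 · 5.
Divisors of 30: 1, 2, 3, 5, 6, 10, 15, 30.
Test each divisor d:
16^1 ≡ 16 (mod 31)
16^2 ≡ 8 (mod 31)
16^3 ≡ 4 (mod 31)
16^5 ≡ 1 (mod 31) ✓
The order of 16 is 5, so the subgroup it generates has 5 elements.
The index is φ(31) / ord(16) = 30 / 5 = 6.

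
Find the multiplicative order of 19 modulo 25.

The order of 19 must divide φ(25) = φ(5^2) = 5·(5−1) = 20 = 2^2 · 5.
Divisors of 20: 1, 2, 4, 5, 10, 20.
Evaluate successive powers at the divisors of 20:
19^1 ≡ 19 (mod 25)
19^2 ≡ 11 (mod 25)
19^4 ≡ 21 (mod 25)
19^5 ≡ 24 (mod 25)
19^10 ≡ 1 (mod 25) ✓
So ord_25(19) = 10.

10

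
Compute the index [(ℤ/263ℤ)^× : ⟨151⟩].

2

By Lagrange's theorem, ord_263(151) divides φ(263) = 263 − 1 = 262 = 2 · 131.
Divisors of 262: 1, 2, 131, 262.
Check 151^d mod 263 for each divisor in increasing order:
151^1 ≡ 151
151^2 ≡ 183
151^131 ≡ 1
The order of 151 is 131, so the subgroup it generates has 131 elements.
[(Z/263Z)^× : ⟨151⟩] = 262/131 = 2.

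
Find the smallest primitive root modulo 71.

7

φ(71) = 71 − 1 = 70 = 2 · 5 · 7.
Test candidates g = 2, 3, … against the prime factors q ∈ {2, 5, 7} of φ(71): g is a generator iff g^(70/q) ≢ 1 for every such q.
g = 2: 2^35 ≡ 1 — hits 1, so not a primitive root.
g = 3: 3^35 ≡ 1 — hits 1, so not a primitive root.
g = 4: 4^35 ≡ 1 — hits 1, so not a primitive root.
g = 5: 5^35 ≡ 1 — hits 1, so not a primitive root.
g = 6: 6^35 ≡ 1 — hits 1, so not a primitive root.
g = 7: 7^35 ≡ 70; 7^14 ≡ 54; 7^10 ≡ 45 — none is 1, so 7 is a primitive root.
The smallest primitive root modulo 71 is 7.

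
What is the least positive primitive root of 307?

5

φ(307) = 307 − 1 = 306 = 2 · 3^2 · 17.
Test candidates g = 2, 3, … against the prime factors q ∈ {2, 3, 17} of φ(307): g is a generator iff g^(306/q) ≢ 1 for every such q.
g = 2: 2^153 ≡ 306; 2^102 ≡ 1 — hits 1, so not a primitive root.
g = 3: 3^153 ≡ 306; 3^102 ≡ 1 — hits 1, so not a primitive root.
g = 4: 4^153 ≡ 1 — hits 1, so not a primitive root.
g = 5: 5^153 ≡ 306; 5^102 ≡ 289; 5^18 ≡ 81 — none is 1, so 5 is a primitive root.
Hence the least primitive root of 307 is 5.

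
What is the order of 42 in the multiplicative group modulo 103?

34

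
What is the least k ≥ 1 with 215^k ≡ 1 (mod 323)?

144

By Lagrange's theorem, ord_323(215) divides φ(323) = φ(17·19) = (17−1)·(19−1) = 16·18 = 288 = 2^5 · 3^2.
Divisors of 288: 1, 2, 3, 4, 6, 8, 9, 12, 16, 18, 24, 32, 36, 48, 72, 96, 144, 288.
Compute 215^d (mod 323) for the divisors d until we hit 1:
215^1 ≡ 215 (mod 323)
215^2 ≡ 36 (mod 323)
215^3 ≡ 311 (mod 323)
215^4 ≡ 4 (mod 323)
215^6 ≡ 144 (mod 323)
215^8 ≡ 16 (mod 323)
215^9 ≡ 210 (mod 323)
215^12 ≡ 64 (mod 323)
215^16 ≡ 256 (mod 323)
215^18 ≡ 172 (mod 323)
215^24 ≡ 220 (mod 323)
215^32 ≡ 290 (mod 323)
215^36 ≡ 191 (mod 323)
215^48 ≡ 273 (mod 323)
215^72 ≡ 305 (mod 323)
215^96 ≡ 239 (mod 323)
215^144 ≡ 1 (mod 323) ✓
Hence ord(215) = 144.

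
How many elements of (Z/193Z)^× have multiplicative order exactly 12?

4

φ(193) = 193 − 1 = 192 = 2^6 · 3.
In a cyclic group of order 192, there are φ(d) elements of order d for each divisor d of 192, and zero for non-divisors.
12 = 2^2 · 3 divides 192, and φ(12) = 4.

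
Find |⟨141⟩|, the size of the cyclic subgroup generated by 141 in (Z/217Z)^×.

By Lagrange's theorem, ord_217(141) divides φ(217) = φ(7·31) = (7−1)·(31−1) = 6·30 = 180 = 2^2 · 3^2 · 5.
Divisors of 180: 1, 2, 3, 4, 5, 6, 9, 10, 12, 15, 18, 20, 30, 36, 45, 60, 90, 180.
Compute 141^d (mod 217) for the divisors d until we hit 1:
141^1 ≡ 141 (mod 217)
141^2 ≡ 134 (mod 217)
141^3 ≡ 15 (mod 217)
141^4 ≡ 162 (mod 217)
141^5 ≡ 57 (mod 217)
141^6 ≡ 8 (mod 217)
141^9 ≡ 120 (mod 217)
141^10 ≡ 211 (mod 217)
141^12 ≡ 64 (mod 217)
141^15 ≡ 92 (mod 217)
141^18 ≡ 78 (mod 217)
141^20 ≡ 36 (mod 217)
141^30 ≡ 1 (mod 217) ✓
Hence ord(141) = 30.

30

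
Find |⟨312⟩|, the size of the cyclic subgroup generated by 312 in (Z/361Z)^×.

114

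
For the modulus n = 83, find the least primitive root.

2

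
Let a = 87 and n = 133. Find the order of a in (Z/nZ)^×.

Since 87 ∈ (Z/133Z)^×, its order divides φ(133) = φ(7·19) = (7−1)·(19−1) = 6·18 = 108 = 2^2 · 3^3.
Divisors of 108: 1, 2, 3, 4, 6, 9, 12, 18, 27, 36, 54, 108.
Test each divisor d:
87^1 ≡ 87 (mod 133)
87^2 ≡ 121 (mod 133)
87^3 ≡ 20 (mod 133)
87^4 ≡ 11 (mod 133)
87^6 ≡ 1 (mod 133) ✓
Therefore the multiplicative order of 87 modulo 133 is 6.

6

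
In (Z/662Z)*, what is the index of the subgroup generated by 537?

ord(537) | φ(662) = φ(2)·φ(331) = 1·330 = 330 = 2 · 3 · 5 · 11.
Divisors of 330: 1, 2, 3, 5, 6, 10, 11, 15, 22, 30, 33, 55, 66, 110, 165, 330.
Evaluate successive powers at the divisors of 330:
537^1 ≡ 537 (mod 662)
537^2 ≡ 399 (mod 662)
537^3 ≡ 437 (mod 662)
537^5 ≡ 257 (mod 662)
537^6 ≡ 313 (mod 662)
537^10 ≡ 511 (mod 662)
537^11 ≡ 339 (mod 662)
537^15 ≡ 251 (mod 662)
537^22 ≡ 395 (mod 662)
537^30 ≡ 111 (mod 662)
537^33 ≡ 181 (mod 662)
537^55 ≡ 661 (mod 662)
537^66 ≡ 323 (mod 662)
537^110 ≡ 1 (mod 662) ✓
The order of 537 is 110, so the subgroup it generates has 110 elements.
Index = |(Z/662Z)^×| / |⟨537⟩| = 330 / 110 = 3.

3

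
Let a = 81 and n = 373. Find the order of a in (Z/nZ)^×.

By Lagrange's theorem, ord_373(81) divides φ(373) = 373 − 1 = 372 = 2^2 · 3 · 31.
Divisors of 372: 1, 2, 3, 4, 6, 12, 31, 62, 93, 124, 186, 372.
Test each divisor d:
81^1 ≡ 81 (mod 373)
81^2 ≡ 220 (mod 373)
81^3 ≡ 289 (mod 373)
81^4 ≡ 283 (mod 373)
81^6 ≡ 342 (mod 373)
81^12 ≡ 215 (mod 373)
81^31 ≡ 284 (mod 373)
81^62 ≡ 88 (mod 373)
81^93 ≡ 1 (mod 373) ✓
So ord_373(81) = 93.

93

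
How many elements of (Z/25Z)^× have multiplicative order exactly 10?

φ(25) = φ(5^2) = 5·(5−1) = 20 = 2^2 · 5.
Since (Z/25Z)^× is cyclic of order 20, the number of elements of order d is φ(d) when d | 20 and 0 otherwise.
10 = 2 · 5 divides 20, and φ(10) = 4.

4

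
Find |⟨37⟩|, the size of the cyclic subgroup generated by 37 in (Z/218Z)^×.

ord(37) | φ(218) = φ(2)·φ(109) = 1·108 = 108 = 2^2 · 3^3.
Divisors of 108: 1, 2, 3, 4, 6, 9, 12, 18, 27, 36, 54, 108.
Test each divisor d:
37^1 ≡ 37
37^2 ≡ 61
37^3 ≡ 77
37^4 ≡ 15
37^6 ≡ 43
37^9 ≡ 41
37^12 ≡ 105
37^18 ≡ 155
37^27 ≡ 33
37^36 ≡ 45
37^54 ≡ 217
37^108 ≡ 1
Hence ord(37) = 108.

108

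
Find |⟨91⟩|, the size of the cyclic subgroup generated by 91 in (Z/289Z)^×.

272

Since 91 ∈ (Z/289Z)^×, its order divides φ(289) = φ(17^2) = 17·(17−1) = 272 = 2^4 · 17.
Divisors of 272: 1, 2, 4, 8, 16, 17, 34, 68, 136, 272.
Check 91^d mod 289 for each divisor in increasing order:
91^1 ≡ 91 (mod 289)
91^2 ≡ 189 (mod 289)
91^4 ≡ 174 (mod 289)
91^8 ≡ 220 (mod 289)
91^16 ≡ 137 (mod 289)
91^17 ≡ 40 (mod 289)
91^34 ≡ 155 (mod 289)
91^68 ≡ 38 (mod 289)
91^136 ≡ 288 (mod 289)
91^272 ≡ 1 (mod 289) ✓
Hence ord(91) = 272.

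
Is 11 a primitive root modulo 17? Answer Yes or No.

Yes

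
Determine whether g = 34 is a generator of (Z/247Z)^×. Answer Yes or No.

No

247 = 13 · 19 is a product of two distinct odd primes, so (Z/247Z)^× ≅ (Z/13Z)^× × (Z/19Z)^× is not cyclic.
No primitive root modulo 247 exists; in particular 34 is not one.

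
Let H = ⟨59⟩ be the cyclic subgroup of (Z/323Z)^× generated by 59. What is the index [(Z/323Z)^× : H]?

4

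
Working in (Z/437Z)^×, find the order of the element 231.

Since 231 ∈ (Z/437Z)^×, its order divides φ(437) = φ(19·23) = (19−1)·(23−1) = 18·22 = 396 = 2^2 · 3^2 · 11.
Divisors of 396: 1, 2, 3, 4, 6, 9, 11, 12, 18, 22, 33, 36, 44, 66, 99, 132, 198, 396.
Test each divisor d:
231^1 ≡ 231 (mod 437)
231^2 ≡ 47 (mod 437)
231^3 ≡ 369 (mod 437)
231^4 ≡ 24 (mod 437)
231^6 ≡ 254 (mod 437)
231^9 ≡ 208 (mod 437)
231^11 ≡ 162 (mod 437)
231^12 ≡ 277 (mod 437)
231^18 ≡ 1 (mod 437) ✓
The smallest such exponent is 18, so the order of 231 is 18.

18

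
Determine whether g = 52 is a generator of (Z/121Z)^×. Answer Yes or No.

Yes

φ(121) = φ(11^2) = 11·(11−1) = 110 = 2 · 5 · 11.
It suffices to check that the order of 52 is not a proper divisor of 110: compute 52^(110/q) for q ∈ {2, 5, 11}.
52^55 ≡ 120 (mod 121)  [q = 2: ≢ 1 ✓]
52^22 ≡ 9 (mod 121)  [q = 5: ≢ 1 ✓]
52^10 ≡ 100 (mod 121)  [q = 11: ≢ 1 ✓]
Every test exponent gives a nontrivial residue, hence 52 generates the full group.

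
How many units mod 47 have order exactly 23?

φ(47) = 47 − 1 = 46 = 2 · 23.
(Z/47Z)^× is cyclic (|G| = 46); a cyclic group of order m has exactly φ(d) elements of each order d | m, and none otherwise.
23 | 46, and φ(23) = 23 − 1 = 22.

22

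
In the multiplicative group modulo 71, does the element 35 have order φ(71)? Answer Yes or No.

Yes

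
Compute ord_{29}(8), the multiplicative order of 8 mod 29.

By Lagrange's theorem, ord_29(8) divides φ(29) = 29 − 1 = 28 = 2^2 · 7.
Divisors of 28: 1, 2, 4, 7, 14, 28.
Compute 8^d (mod 29) for the divisors d until we hit 1:
8^1 ≡ 8 (mod 29)
8^2 ≡ 6 (mod 29)
8^4 ≡ 7 (mod 29)
8^7 ≡ 17 (mod 29)
8^14 ≡ 28 (mod 29)
8^28 ≡ 1 (mod 29) ✓
The smallest such exponent is 28, so the order of 8 is 28.

28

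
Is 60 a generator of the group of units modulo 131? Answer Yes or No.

φ(131) = 131 − 1 = 130 = 2 · 5 · 13.
It suffices to check that the order of 60 is not a proper divisor of 130: compute 60^(130/q) for q ∈ {2, 5, 13}.
60^65 ≡ 1 (mod 131)  [q = 2: ≡ 1 ✗]
60^26 ≡ 1 (mod 131)  [q = 5: ≡ 1 ✗]
60^10 ≡ 62 (mod 131)  [q = 13: ≢ 1 ✓]
60^65 ≡ 1 shows ord(60) | 65, strictly less than φ(131); not a primitive root.

No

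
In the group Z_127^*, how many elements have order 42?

φ(127) = 127 − 1 = 126 = 2 · 3^2 · 7.
In a cyclic group of order 126, there are φ(d) elements of order d for each divisor d of 126, and zero for non-divisors.
42 = 2 · 3 · 7 divides 126, and φ(42) = 12.

12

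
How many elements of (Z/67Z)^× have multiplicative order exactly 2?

φ(67) = 67 − 1 = 66 = 2 · 3 · 11.
(Z/67Z)^× is cyclic (|G| = 66); a cyclic group of order m has exactly φ(d) elements of each order d | m, and none otherwise.
2 | 66, and φ(2) = 2 − 1 = 1.

1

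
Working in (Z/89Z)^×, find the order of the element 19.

88

ord(19) | φ(89) = 89 − 1 = 88 = 2^3 · 11.
Divisors of 88: 1, 2, 4, 8, 11, 22, 44, 88.
Evaluate successive powers at the divisors of 88:
19^1 ≡ 19 (mod 89)
19^2 ≡ 5 (mod 89)
19^4 ≡ 25 (mod 89)
19^8 ≡ 2 (mod 89)
19^11 ≡ 12 (mod 89)
19^22 ≡ 55 (mod 89)
19^44 ≡ 88 (mod 89)
19^88 ≡ 1 (mod 89) ✓
The smallest such exponent is 88, so the order of 19 is 88.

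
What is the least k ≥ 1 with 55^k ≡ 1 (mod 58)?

28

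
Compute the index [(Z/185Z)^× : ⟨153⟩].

By Lagrange's theorem, ord_185(153) divides φ(185) = φ(5·37) = (5−1)·(37−1) = 4·36 = 144 = 2^4 · 3^2.
Divisors of 144: 1, 2, 3, 4, 6, 8, 9, 12, 16, 18, 24, 36, 48, 72, 144.
Evaluate successive powers at the divisors of 144:
153^1 ≡ 153 (mod 185)
153^2 ≡ 99 (mod 185)
153^3 ≡ 162 (mod 185)
153^4 ≡ 181 (mod 185)
153^6 ≡ 159 (mod 185)
153^8 ≡ 16 (mod 185)
153^9 ≡ 43 (mod 185)
153^12 ≡ 121 (mod 185)
153^16 ≡ 71 (mod 185)
153^18 ≡ 184 (mod 185)
153^24 ≡ 26 (mod 185)
153^36 ≡ 1 (mod 185) ✓
So ord_185(153) = 36, hence |⟨153⟩| = 36.
[(Z/185Z)^× : ⟨153⟩] = 144/36 = 4.

4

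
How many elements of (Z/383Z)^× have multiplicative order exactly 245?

0

φ(383) = 383 − 1 = 382 = 2 · 191.
Since (Z/383Z)^× is cyclic of order 382, the number of elements of order d is φ(d) when d | 382 and 0 otherwise.
Here 382 is not a multiple of 245, so there are no elements of order 245.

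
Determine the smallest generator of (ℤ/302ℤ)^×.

φ(302) = φ(2)·φ(151) = 1·150 = 150 = 2 · 3 · 5^2.
g is a primitive root iff g^(150/q) ≢ 1 (mod 302) for each prime q ∈ {2, 3, 5}.
g = 2: gcd(2, 302) = 2 > 1, not a unit — skip.
g = 3: 3^75 ≡ 301; 3^50 ≡ 1 — hits 1, so not a primitive root.
g = 4: gcd(4, 302) = 2 > 1, not a unit — skip.
g = 5: 5^75 ≡ 1 — hits 1, so not a primitive root.
g = 6: gcd(6, 302) = 2 > 1, not a unit — skip.
g = 7: 7^75 ≡ 301; 7^50 ≡ 183; 7^30 ≡ 159 — none is 1, so 7 is a primitive root.
The smallest primitive root modulo 302 is 7.

7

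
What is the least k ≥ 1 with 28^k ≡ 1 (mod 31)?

ord(28) | φ(31) = 31 − 1 = 30 = 2 · 3 · 5.
Divisors of 30: 1, 2, 3, 5, 6, 10, 15, 30.
Check 28^d mod 31 for each divisor in increasing order:
28^1 ≡ 28
28^2 ≡ 9
28^3 ≡ 4
28^5 ≡ 5
28^6 ≡ 16
28^10 ≡ 25
28^15 ≡ 1
The smallest such exponent is 15, so the order of 28 is 15.

15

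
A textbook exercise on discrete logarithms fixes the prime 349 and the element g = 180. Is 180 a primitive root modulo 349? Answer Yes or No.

φ(349) = 349 − 1 = 348 = 2^2 · 3 · 29.
180 is a primitive root mod 349 iff 180^(φ(349)/q) ≢ 1 for every prime q | φ(349), i.e. q ∈ {2, 3, 29}.
180^174 ≡ 1 (mod 349)  [q = 2: ≡ 1 ✗]
180^116 ≡ 122 (mod 349)  [q = 3: ≢ 1 ✓]
180^12 ≡ 171 (mod 349)  [q = 29: ≢ 1 ✓]
Since 180^174 ≡ 1, the order of 180 divides 174 < 348, so 180 is not a primitive root.

No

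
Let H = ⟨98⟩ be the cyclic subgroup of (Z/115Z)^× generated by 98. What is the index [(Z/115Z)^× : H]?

2

The order of 98 must divide φ(115) = φ(5·23) = (5−1)·(23−1) = 4·22 = 88 = 2^3 · 11.
Divisors of 88: 1, 2, 4, 8, 11, 22, 44, 88.
Evaluate successive powers at the divisors of 88:
98^1 ≡ 98
98^2 ≡ 59
98^4 ≡ 31
98^8 ≡ 41
98^11 ≡ 47
98^22 ≡ 24
98^44 ≡ 1
So ord_115(98) = 44, hence |⟨98⟩| = 44.
[(Z/115Z)^× : ⟨98⟩] = 88/44 = 2.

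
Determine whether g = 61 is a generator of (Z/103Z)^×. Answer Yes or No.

φ(103) = 103 − 1 = 102 = 2 · 3 · 17.
It suffices to check that the order of 61 is not a proper divisor of 102: compute 61^(102/q) for q ∈ {2, 3, 17}.
61^51 ≡ 1 (mod 103)  [q = 2: ≡ 1 ✗]
61^34 ≡ 1 (mod 103)  [q = 3: ≡ 1 ✗]
61^6 ≡ 34 (mod 103)  [q = 17: ≢ 1 ✓]
Since 61^51 ≡ 1, the order of 61 divides 51 < 102, so 61 is not a primitive root.

No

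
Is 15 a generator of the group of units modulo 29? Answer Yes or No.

Yes

φ(29) = 29 − 1 = 28 = 2^2 · 7.
It suffices to check that the order of 15 is not a proper divisor of 28: compute 15^(28/q) for q ∈ {2, 7}.
15^14 ≡ 28 (mod 29)  [q = 2: ≢ 1 ✓]
15^4 ≡ 20 (mod 29)  [q = 7: ≢ 1 ✓]
All checks pass, so 15 has order 28 and is a primitive root modulo 29.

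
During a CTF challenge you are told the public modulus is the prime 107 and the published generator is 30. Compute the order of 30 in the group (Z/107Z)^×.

ord(30) | φ(107) = 107 − 1 = 106 = 2 · 53.
Divisors of 106: 1, 2, 53, 106.
Evaluate successive powers at the divisors of 106:
30^1 ≡ 30 (mod 107)
30^2 ≡ 44 (mod 107)
30^53 ≡ 1 (mod 107) ✓
Therefore the multiplicative order of 30 modulo 107 is 53.

53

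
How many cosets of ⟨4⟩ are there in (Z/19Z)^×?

2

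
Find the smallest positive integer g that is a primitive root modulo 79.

3

φ(79) = 79 − 1 = 78 = 2 · 3 · 13.
Test candidates g = 2, 3, … against the prime factors q ∈ {2, 3, 13} of φ(79): g is a generator iff g^(78/q) ≢ 1 for every such q.
g = 2: 2^39 ≡ 1 — hits 1, so not a primitive root.
g = 3: 3^39 ≡ 78; 3^26 ≡ 23; 3^6 ≡ 18 — none is 1, so 3 is a primitive root.
Hence the least primitive root of 79 is 3.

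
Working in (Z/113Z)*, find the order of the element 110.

112

Since 110 ∈ (Z/113Z)^×, its order divides φ(113) = 113 − 1 = 112 = 2^4 · 7.
Divisors of 112: 1, 2, 4, 7, 8, 14, 16, 28, 56, 112.
Evaluate successive powers at the divisors of 112:
110^1 ≡ 110 (mod 113)
110^2 ≡ 9 (mod 113)
110^4 ≡ 81 (mod 113)
110^7 ≡ 73 (mod 113)
110^8 ≡ 7 (mod 113)
110^14 ≡ 18 (mod 113)
110^16 ≡ 49 (mod 113)
110^28 ≡ 98 (mod 113)
110^56 ≡ 112 (mod 113)
110^112 ≡ 1 (mod 113) ✓
The smallest such exponent is 112, so the order of 110 is 112.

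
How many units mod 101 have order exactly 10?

φ(101) = 101 − 1 = 100 = 2^2 · 5^2.
(Z/101Z)^× is cyclic (|G| = 100); a cyclic group of order m has exactly φ(d) elements of each order d | m, and none otherwise.
10 = 2 · 5 divides 100, and φ(10) = 4.

4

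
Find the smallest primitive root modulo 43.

φ(43) = 43 − 1 = 42 = 2 · 3 · 7.
Test candidates g = 2, 3, … against the prime factors q ∈ {2, 3, 7} of φ(43): g is a generator iff g^(42/q) ≢ 1 for every such q.
g = 2: 2^21 ≡ 42; 2^14 ≡ 1 — hits 1, so not a primitive root.
g = 3: 3^21 ≡ 42; 3^14 ≡ 36; 3^6 ≡ 41 — none is 1, so 3 is a primitive root.
Hence the least primitive root of 43 is 3.

3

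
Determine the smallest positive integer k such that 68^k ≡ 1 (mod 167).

166

The order of 68 must divide φ(167) = 167 − 1 = 166 = 2 · 83.
Divisors of 166: 1, 2, 83, 166.
Check 68^d mod 167 for each divisor in increasing order:
68^1 ≡ 68 (mod 167)
68^2 ≡ 115 (mod 167)
68^83 ≡ 166 (mod 167)
68^166 ≡ 1 (mod 167) ✓
Hence ord(68) = 166.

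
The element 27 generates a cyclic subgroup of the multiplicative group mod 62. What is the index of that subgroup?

3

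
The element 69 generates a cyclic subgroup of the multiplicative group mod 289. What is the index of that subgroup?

16

By Lagrange's theorem, ord_289(69) divides φ(289) = φ(17^2) = 17·(17−1) = 272 = 2^4 · 17.
Divisors of 272: 1, 2, 4, 8, 16, 17, 34, 68, 136, 272.
Compute 69^d (mod 289) for the divisors d until we hit 1:
69^1 ≡ 69 (mod 289)
69^2 ≡ 137 (mod 289)
69^4 ≡ 273 (mod 289)
69^8 ≡ 256 (mod 289)
69^16 ≡ 222 (mod 289)
69^17 ≡ 1 (mod 289) ✓
So ord_289(69) = 17, hence |⟨69⟩| = 17.
Index = |(Z/289Z)^×| / |⟨69⟩| = 272 / 17 = 16.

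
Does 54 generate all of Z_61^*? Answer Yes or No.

φ(61) = 61 − 1 = 60 = 2^2 · 3 · 5.
It suffices to check that the order of 54 is not a proper divisor of 60: compute 54^(60/q) for q ∈ {2, 3, 5}.
54^30 ≡ 60 (mod 61)  [q = 2: ≢ 1 ✓]
54^20 ≡ 47 (mod 61)  [q = 3: ≢ 1 ✓]
54^12 ≡ 34 (mod 61)  [q = 5: ≢ 1 ✓]
None equal 1, so ord_61(54) = 60: 54 is a primitive root.

Yes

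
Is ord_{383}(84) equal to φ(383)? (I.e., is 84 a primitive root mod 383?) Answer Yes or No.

φ(383) = 383 − 1 = 382 = 2 · 191.
It suffices to check that the order of 84 is not a proper divisor of 382: compute 84^(382/q) for q ∈ {2, 191}.
84^191 ≡ 1 (mod 383)  [q = 2: ≡ 1 ✗]
84^2 ≡ 162 (mod 383)  [q = 191: ≢ 1 ✓]
Since 84^191 ≡ 1, the order of 84 divides 191 < 382, so 84 is not a primitive root.

No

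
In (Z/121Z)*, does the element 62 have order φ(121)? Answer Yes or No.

Yes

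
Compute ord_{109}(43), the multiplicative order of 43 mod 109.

The order of 43 must divide φ(109) = 109 − 1 = 108 = 2^2 · 3^3.
Divisors of 108: 1, 2, 3, 4, 6, 9, 12, 18, 27, 36, 54, 108.
Compute 43^d (mod 109) for the divisors d until we hit 1:
43^1 ≡ 43
43^2 ≡ 105
43^3 ≡ 46
43^4 ≡ 16
43^6 ≡ 45
43^9 ≡ 108
43^12 ≡ 63
43^18 ≡ 1
So ord_109(43) = 18.

18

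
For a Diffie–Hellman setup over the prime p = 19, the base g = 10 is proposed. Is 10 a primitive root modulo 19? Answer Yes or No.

Yes

φ(19) = 19 − 1 = 18 = 2 · 3^2.
10 is a primitive root mod 19 iff 10^(φ(19)/q) ≢ 1 for every prime q | φ(19), i.e. q ∈ {2, 3}.
10^9 ≡ 18 (mod 19)  [q = 2: ≢ 1 ✓]
10^6 ≡ 11 (mod 19)  [q = 3: ≢ 1 ✓]
All checks pass, so 10 has order 18 and is a primitive root modulo 19.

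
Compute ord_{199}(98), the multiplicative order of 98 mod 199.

33

Since 98 ∈ (Z/199Z)^×, its order divides φ(199) = 199 − 1 = 198 = 2 · 3^2 · 11.
Divisors of 198: 1, 2, 3, 6, 9, 11, 18, 22, 33, 66, 99, 198.
Check 98^d mod 199 for each divisor in increasing order:
98^1 ≡ 98 (mod 199)
98^2 ≡ 52 (mod 199)
98^3 ≡ 121 (mod 199)
98^6 ≡ 114 (mod 199)
98^9 ≡ 63 (mod 199)
98^11 ≡ 92 (mod 199)
98^18 ≡ 188 (mod 199)
98^22 ≡ 106 (mod 199)
98^33 ≡ 1 (mod 199) ✓
Hence ord(98) = 33.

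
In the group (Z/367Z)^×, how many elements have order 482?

φ(367) = 367 − 1 = 366 = 2 · 3 · 61.
(Z/367Z)^× is cyclic (|G| = 366); a cyclic group of order m has exactly φ(d) elements of each order d | m, and none otherwise.
Since 482 ∤ 366, the count is 0.

0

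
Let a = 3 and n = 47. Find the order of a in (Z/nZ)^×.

Since 3 ∈ (Z/47Z)^×, its order divides φ(47) = 47 − 1 = 46 = 2 · 23.
Divisors of 46: 1, 2, 23, 46.
Test each divisor d:
3^1 ≡ 3
3^2 ≡ 9
3^23 ≡ 1
Hence ord(3) = 23.

23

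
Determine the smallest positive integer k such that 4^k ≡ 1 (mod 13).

ord(4) | φ(13) = 13 − 1 = 12 = 2^2 · 3.
Divisors of 12: 1, 2, 3, 4, 6, 12.
Test each divisor d:
4^1 ≡ 4 (mod 13)
4^2 ≡ 3 (mod 13)
4^3 ≡ 12 (mod 13)
4^4 ≡ 9 (mod 13)
4^6 ≡ 1 (mod 13) ✓
The smallest such exponent is 6, so the order of 4 is 6.

6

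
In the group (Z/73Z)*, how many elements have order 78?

0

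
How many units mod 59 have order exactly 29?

φ(59) = 59 − 1 = 58 = 2 · 29.
(Z/59Z)^× is cyclic (|G| = 58); a cyclic group of order m has exactly φ(d) elements of each order d | m, and none otherwise.
29 | 58, and φ(29) = 29 − 1 = 28.

28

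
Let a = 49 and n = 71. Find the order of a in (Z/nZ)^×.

35

The order of 49 must divide φ(71) = 71 − 1 = 70 = 2 · 5 · 7.
Divisors of 70: 1, 2, 5, 7, 10, 14, 35, 70.
Check 49^d mod 71 for each divisor in increasing order:
49^1 ≡ 49 (mod 71)
49^2 ≡ 58 (mod 71)
49^5 ≡ 45 (mod 71)
49^7 ≡ 54 (mod 71)
49^10 ≡ 37 (mod 71)
49^14 ≡ 5 (mod 71)
49^35 ≡ 1 (mod 71) ✓
So ord_71(49) = 35.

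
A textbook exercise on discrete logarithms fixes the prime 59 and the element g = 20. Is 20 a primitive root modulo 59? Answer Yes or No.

No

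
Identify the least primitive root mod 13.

φ(13) = 13 − 1 = 12 = 2^2 · 3.
g is a primitive root iff g^(12/q) ≢ 1 (mod 13) for each prime q ∈ {2, 3}.
g = 2: 2^6 ≡ 12; 2^4 ≡ 3 — none is 1, so 2 is a primitive root.
So 2 is the smallest generator of (Z/13Z)^×.

2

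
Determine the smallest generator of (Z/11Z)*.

2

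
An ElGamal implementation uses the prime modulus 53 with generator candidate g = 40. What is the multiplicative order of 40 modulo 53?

26

Since 40 ∈ (Z/53Z)^×, its order divides φ(53) = 53 − 1 = 52 = 2^2 · 13.
Divisors of 52: 1, 2, 4, 13, 26, 52.
Evaluate successive powers at the divisors of 52:
40^1 ≡ 40 (mod 53)
40^2 ≡ 10 (mod 53)
40^4 ≡ 47 (mod 53)
40^13 ≡ 52 (mod 53)
40^26 ≡ 1 (mod 53) ✓
So ord_53(40) = 26.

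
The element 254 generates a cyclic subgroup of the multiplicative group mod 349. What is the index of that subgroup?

ord(254) | φ(349) = 349 − 1 = 348 = 2^2 · 3 · 29.
Divisors of 348: 1, 2, 3, 4, 6, 12, 29, 58, 87, 116, 174, 348.
Evaluate successive powers at the divisors of 348:
254^1 ≡ 254 (mod 349)
254^2 ≡ 300 (mod 349)
254^3 ≡ 118 (mod 349)
254^4 ≡ 307 (mod 349)
254^6 ≡ 313 (mod 349)
254^12 ≡ 249 (mod 349)
254^29 ≡ 226 (mod 349)
254^58 ≡ 122 (mod 349)
254^87 ≡ 1 (mod 349) ✓
So ord_349(254) = 87, hence |⟨254⟩| = 87.
[(Z/349Z)^× : ⟨254⟩] = 348/87 = 4.

4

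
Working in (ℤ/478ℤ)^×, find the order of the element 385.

ord(385) | φ(478) = φ(2)·φ(239) = 1·238 = 238 = 2 · 7 · 17.
Divisors of 238: 1, 2, 7, 14, 17, 34, 119, 238.
Check 385^d mod 478 for each divisor in increasing order:
385^1 ≡ 385
385^2 ≡ 45
385^7 ≡ 315
385^14 ≡ 279
385^17 ≡ 139
385^34 ≡ 201
385^119 ≡ 477
385^238 ≡ 1
So ord_478(385) = 238.

238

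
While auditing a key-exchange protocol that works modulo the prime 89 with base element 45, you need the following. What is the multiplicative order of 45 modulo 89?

11

ord(45) | φ(89) = 89 − 1 = 88 = 2^3 · 11.
Divisors of 88: 1, 2, 4, 8, 11, 22, 44, 88.
Compute 45^d (mod 89) for the divisors d until we hit 1:
45^1 ≡ 45
45^2 ≡ 67
45^4 ≡ 39
45^8 ≡ 8
45^11 ≡ 1
Hence ord(45) = 11.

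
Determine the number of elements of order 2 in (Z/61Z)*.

φ(61) = 61 − 1 = 60 = 2^2 · 3 · 5.
Since (Z/61Z)^× is cyclic of order 60, the number of elements of order d is φ(d) when d | 60 and 0 otherwise.
2 | 60, and φ(2) = 2 − 1 = 1.

1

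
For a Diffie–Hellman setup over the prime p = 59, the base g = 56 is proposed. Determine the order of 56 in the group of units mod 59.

ord(56) | φ(59) = 59 − 1 = 58 = 2 · 29.
Divisors of 58: 1, 2, 29, 58.
Evaluate successive powers at the divisors of 58:
56^1 ≡ 56 (mod 59)
56^2 ≡ 9 (mod 59)
56^29 ≡ 58 (mod 59)
56^58 ≡ 1 (mod 59) ✓
So ord_59(56) = 58.

58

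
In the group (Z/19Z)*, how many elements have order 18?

6

φ(19) = 19 − 1 = 18 = 2 · 3^2.
Since (Z/19Z)^× is cyclic of order 18, the number of elements of order d is φ(d) when d | 18 and 0 otherwise.
18 = 2 · 3^2 divides 18, and φ(18) = 6.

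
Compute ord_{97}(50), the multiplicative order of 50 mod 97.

8

By Lagrange's theorem, ord_97(50) divides φ(97) = 97 − 1 = 96 = 2^5 · 3.
Divisors of 96: 1, 2, 3, 4, 6, 8, 12, 16, 24, 32, 48, 96.
Test each divisor d:
50^1 ≡ 50
50^2 ≡ 75
50^3 ≡ 64
50^4 ≡ 96
50^6 ≡ 22
50^8 ≡ 1
The smallest such exponent is 8, so the order of 50 is 8.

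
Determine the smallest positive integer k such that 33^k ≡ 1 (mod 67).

33

Since 33 ∈ (Z/67Z)^×, its order divides φ(67) = 67 − 1 = 66 = 2 · 3 · 11.
Divisors of 66: 1, 2, 3, 6, 11, 22, 33, 66.
Check 33^d mod 67 for each divisor in increasing order:
33^1 ≡ 33
33^2 ≡ 17
33^3 ≡ 25
33^6 ≡ 22
33^11 ≡ 37
33^22 ≡ 29
33^33 ≡ 1
Therefore the multiplicative order of 33 modulo 67 is 33.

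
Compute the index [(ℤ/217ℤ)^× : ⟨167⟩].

ord(167) | φ(217) = φ(7·31) = (7−1)·(31−1) = 6·30 = 180 = 2^2 · 3^2 · 5.
Divisors of 180: 1, 2, 3, 4, 5, 6, 9, 10, 12, 15, 18, 20, 30, 36, 45, 60, 90, 180.
Test each divisor d:
167^1 ≡ 167 (mod 217)
167^2 ≡ 113 (mod 217)
167^3 ≡ 209 (mod 217)
167^4 ≡ 183 (mod 217)
167^5 ≡ 181 (mod 217)
167^6 ≡ 64 (mod 217)
167^9 ≡ 139 (mod 217)
167^10 ≡ 211 (mod 217)
167^12 ≡ 190 (mod 217)
167^15 ≡ 216 (mod 217)
167^18 ≡ 8 (mod 217)
167^20 ≡ 36 (mod 217)
167^30 ≡ 1 (mod 217) ✓
The order of 167 is 30, so the subgroup it generates has 30 elements.
[(Z/217Z)^× : ⟨167⟩] = 180/30 = 6.

6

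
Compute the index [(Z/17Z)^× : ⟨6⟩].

ord(6) | φ(17) = 17 − 1 = 16 = 2^4.
Divisors of 16: 1, 2, 4, 8, 16.
Compute 6^d (mod 17) for the divisors d until we hit 1:
6^1 ≡ 6 (mod 17)
6^2 ≡ 2 (mod 17)
6^4 ≡ 4 (mod 17)
6^8 ≡ 16 (mod 17)
6^16 ≡ 1 (mod 17) ✓
So ord_17(6) = 16, hence |⟨6⟩| = 16.
[(Z/17Z)^× : ⟨6⟩] = 16/16 = 1.

1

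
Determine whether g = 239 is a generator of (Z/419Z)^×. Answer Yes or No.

Yes

φ(419) = 419 − 1 = 418 = 2 · 11 · 19.
Test 239^(418/q) mod 419 for each prime factor q of 418:
239^209 ≡ 418 (mod 419)  [q = 2: ≢ 1 ✓]
239^38 ≡ 334 (mod 419)  [q = 11: ≢ 1 ✓]
239^22 ≡ 136 (mod 419)  [q = 19: ≢ 1 ✓]
Every test exponent gives a nontrivial residue, hence 239 generates the full group.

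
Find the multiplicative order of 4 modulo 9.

3

By Lagrange's theorem, ord_9(4) divides φ(9) = φ(3^2) = 3·(3−1) = 6 = 2 · 3.
Divisors of 6: 1, 2, 3, 6.
Test each divisor d:
4^1 ≡ 4 (mod 9)
4^2 ≡ 7 (mod 9)
4^3 ≡ 1 (mod 9) ✓
Therefore the multiplicative order of 4 modulo 9 is 3.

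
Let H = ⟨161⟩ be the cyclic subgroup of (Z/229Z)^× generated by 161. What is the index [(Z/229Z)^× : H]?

Since 161 ∈ (Z/229Z)^×, its order divides φ(229) = 229 − 1 = 228 = 2^2 · 3 · 19.
Divisors of 228: 1, 2, 3, 4, 6, 12, 19, 38, 57, 76, 114, 228.
Test each divisor d:
161^1 ≡ 161
161^2 ≡ 44
161^3 ≡ 214
161^4 ≡ 104
161^6 ≡ 225
161^12 ≡ 16
161^19 ≡ 1
The order of 161 is 19, so the subgroup it generates has 19 elements.
The index is φ(229) / ord(161) = 228 / 19 = 12.

12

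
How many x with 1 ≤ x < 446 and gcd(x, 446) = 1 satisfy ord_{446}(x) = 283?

0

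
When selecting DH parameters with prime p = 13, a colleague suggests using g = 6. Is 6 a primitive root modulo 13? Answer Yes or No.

Yes

φ(13) = 13 − 1 = 12 = 2^2 · 3.
An element g generates (Z/13Z)^× iff g^(12/q) ≢ 1 (mod 13) for each prime q ∈ {2, 3}.
6^6 ≡ 12 (mod 13)  [q = 2: ≢ 1 ✓]
6^4 ≡ 9 (mod 13)  [q = 3: ≢ 1 ✓]
None equal 1, so ord_13(6) = 12: 6 is a primitive root.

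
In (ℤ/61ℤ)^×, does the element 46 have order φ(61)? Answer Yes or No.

No

φ(61) = 61 − 1 = 60 = 2^2 · 3 · 5.
Test 46^(60/q) mod 61 for each prime factor q of 60:
46^30 ≡ 1 (mod 61)  [q = 2: ≡ 1 ✗]
46^20 ≡ 47 (mod 61)  [q = 3: ≢ 1 ✓]
46^12 ≡ 58 (mod 61)  [q = 5: ≢ 1 ✓]
Since 46^30 ≡ 1, the order of 46 divides 30 < 60, so 46 is not a primitive root.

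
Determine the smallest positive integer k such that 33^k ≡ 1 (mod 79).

26

The order of 33 must divide φ(79) = 79 − 1 = 78 = 2 · 3 · 13.
Divisors of 78: 1, 2, 3, 6, 13, 26, 39, 78.
Check 33^d mod 79 for each divisor in increasing order:
33^1 ≡ 33 (mod 79)
33^2 ≡ 62 (mod 79)
33^3 ≡ 71 (mod 79)
33^6 ≡ 64 (mod 79)
33^13 ≡ 78 (mod 79)
33^26 ≡ 1 (mod 79) ✓
Therefore the multiplicative order of 33 modulo 79 is 26.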